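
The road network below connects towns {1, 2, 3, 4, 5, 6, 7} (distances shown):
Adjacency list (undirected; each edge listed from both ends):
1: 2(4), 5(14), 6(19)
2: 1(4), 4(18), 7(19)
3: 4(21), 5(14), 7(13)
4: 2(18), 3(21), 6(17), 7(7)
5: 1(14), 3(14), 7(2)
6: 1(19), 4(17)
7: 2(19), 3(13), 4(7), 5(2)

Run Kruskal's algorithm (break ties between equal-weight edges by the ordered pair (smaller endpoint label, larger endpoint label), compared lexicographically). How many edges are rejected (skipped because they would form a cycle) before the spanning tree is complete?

Kruskal's algorithm — process edges by increasing weight (ties by edge label):
5—7 (2): add — endpoints in different components.
1—2 (4): add — endpoints in different components.
4—7 (7): add — endpoints in different components.
3—7 (13): add — endpoints in different components.
1—5 (14): add — endpoints in different components.
3—5 (14): skip — 3 and 5 already connected.
4—6 (17): add — endpoints in different components.
Edges rejected before the tree was complete: 1.

1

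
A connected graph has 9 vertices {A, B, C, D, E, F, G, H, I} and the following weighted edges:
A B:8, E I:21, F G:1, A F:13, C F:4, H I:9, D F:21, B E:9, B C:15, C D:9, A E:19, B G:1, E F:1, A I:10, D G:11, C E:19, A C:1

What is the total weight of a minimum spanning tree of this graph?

36

Kruskal's algorithm — process edges by increasing weight (ties by edge label):
A C (1): add — endpoints in different components.
B G (1): add — endpoints in different components.
E F (1): add — endpoints in different components.
F G (1): add — endpoints in different components.
C F (4): add — endpoints in different components.
A B (8): skip — A and B already connected.
B E (9): skip — B and E already connected.
C D (9): add — endpoints in different components.
H I (9): add — endpoints in different components.
A I (10): add — endpoints in different components.
MST edges: A C, B G, E F, F G, C F, C D, H I, A I; total weight 1+1+1+1+4+9+9+10 = 36.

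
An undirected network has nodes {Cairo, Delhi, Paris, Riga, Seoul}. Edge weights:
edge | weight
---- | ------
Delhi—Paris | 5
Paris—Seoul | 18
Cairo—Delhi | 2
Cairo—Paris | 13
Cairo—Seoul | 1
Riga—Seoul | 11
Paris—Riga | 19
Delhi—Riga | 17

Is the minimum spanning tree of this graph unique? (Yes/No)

Yes

Kruskal's algorithm — process edges by increasing weight (ties by edge label):
Cairo—Seoul (1): add — endpoints in different components.
Cairo—Delhi (2): add — endpoints in different components.
Delhi—Paris (5): add — endpoints in different components.
Riga—Seoul (11): add — endpoints in different components.
Every non-tree edge has weight strictly greater than the heaviest edge on the tree path between its endpoints, so the MST is unique.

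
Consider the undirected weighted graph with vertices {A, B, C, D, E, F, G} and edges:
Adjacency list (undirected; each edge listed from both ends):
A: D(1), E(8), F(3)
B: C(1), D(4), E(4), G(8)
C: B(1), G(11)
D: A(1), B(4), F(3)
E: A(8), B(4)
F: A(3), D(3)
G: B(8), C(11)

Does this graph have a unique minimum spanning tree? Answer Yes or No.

Sort edges by weight, then run Kruskal:
A–D (1): add. Components now {A,D} {B} {C} {E} {F} {G}
B–C (1): add. Components now {A,D} {B,C} {E} {F} {G}
A–F (3): add. Components now {A,D,F} {B,C} {E} {G}
D–F (3): skip — D and F already connected.
B–D (4): add. Components now {A,B,C,D,F} {E} {G}
B–E (4): add. Components now {A,B,C,D,E,F} {G}
A–E (8): skip — A and E already connected.
B–G (8): add. Components now {A,B,C,D,E,F,G}
Non-tree edge D–F has weight 3, equal to the heaviest edge on its tree cycle — swapping gives another MST of the same weight. Not unique.

No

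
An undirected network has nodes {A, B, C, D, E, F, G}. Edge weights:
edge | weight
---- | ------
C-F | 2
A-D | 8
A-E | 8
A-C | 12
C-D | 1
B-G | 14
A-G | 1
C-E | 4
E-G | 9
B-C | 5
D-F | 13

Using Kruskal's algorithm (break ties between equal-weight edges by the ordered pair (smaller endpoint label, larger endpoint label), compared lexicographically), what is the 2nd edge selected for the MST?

Kruskal's algorithm — process edges by increasing weight (ties by edge label):
A-G (1): add. Components now {A,G} {B} {C} {D} {E} {F}
C-D (1): add. Components now {A,G} {B} {C,D} {E} {F}
C-F (2): add. Components now {A,G} {B} {C,D,F} {E}
C-E (4): add. Components now {A,G} {B} {C,D,E,F}
B-C (5): add. Components now {A,G} {B,C,D,E,F}
A-D (8): add. Components now {A,B,C,D,E,F,G}
The 2nd edge added is C-D.

C-D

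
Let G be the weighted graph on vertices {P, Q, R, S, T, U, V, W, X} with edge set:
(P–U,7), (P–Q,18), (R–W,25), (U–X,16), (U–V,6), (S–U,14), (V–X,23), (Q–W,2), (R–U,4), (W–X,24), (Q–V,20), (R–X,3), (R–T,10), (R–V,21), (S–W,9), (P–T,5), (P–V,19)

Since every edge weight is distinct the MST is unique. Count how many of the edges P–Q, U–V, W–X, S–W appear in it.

Sort edges by weight, then run Kruskal:
Q–W (2): add — endpoints in different components.
R–X (3): add — endpoints in different components.
R–U (4): add — endpoints in different components.
P–T (5): add — endpoints in different components.
U–V (6): add — endpoints in different components.
P–U (7): add — endpoints in different components.
S–W (9): add — endpoints in different components.
R–T (10): skip — R and T already connected.
S–U (14): add — endpoints in different components.
MST edge set: {Q–W, R–X, R–U, P–T, U–V, P–U, S–W, S–U}.
Of the listed edges, {U–V, S–W} are in the MST → 2.

2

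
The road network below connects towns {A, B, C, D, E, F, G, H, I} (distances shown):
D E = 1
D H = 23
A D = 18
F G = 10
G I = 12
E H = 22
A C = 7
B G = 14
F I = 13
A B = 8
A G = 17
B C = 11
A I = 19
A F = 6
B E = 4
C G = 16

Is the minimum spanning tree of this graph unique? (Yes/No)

Sort edges by weight, then run Kruskal:
D E (1): add — endpoints in different components.
B E (4): add — endpoints in different components.
A F (6): add — endpoints in different components.
A C (7): add — endpoints in different components.
A B (8): add — endpoints in different components.
F G (10): add — endpoints in different components.
B C (11): skip — B and C already connected.
G I (12): add — endpoints in different components.
F I (13): skip — F and I already connected.
B G (14): skip — B and G already connected.
C G (16): skip — C and G already connected.
A G (17): skip — A and G already connected.
A D (18): skip — A and D already connected.
A I (19): skip — A and I already connected.
E H (22): add — endpoints in different components.
Every non-tree edge has weight strictly greater than the heaviest edge on the tree path between its endpoints, so the MST is unique.

Yes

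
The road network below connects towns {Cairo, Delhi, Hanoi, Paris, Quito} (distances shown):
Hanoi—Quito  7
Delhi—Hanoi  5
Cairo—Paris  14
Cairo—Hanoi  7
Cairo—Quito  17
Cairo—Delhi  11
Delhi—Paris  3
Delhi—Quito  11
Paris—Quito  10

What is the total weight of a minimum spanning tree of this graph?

22

Kruskal's algorithm — process edges by increasing weight (ties by edge label):
Delhi—Paris (3): add. Components now {Quito} {Delhi,Paris} {Hanoi} {Cairo}
Delhi—Hanoi (5): add. Components now {Quito} {Delhi,Hanoi,Paris} {Cairo}
Cairo—Hanoi (7): add. Components now {Quito} {Cairo,Delhi,Hanoi,Paris}
Hanoi—Quito (7): add. Components now {Cairo,Delhi,Hanoi,Paris,Quito}
MST edges: Delhi—Paris, Delhi—Hanoi, Cairo—Hanoi, Hanoi—Quito; total weight 3+5+7+7 = 22.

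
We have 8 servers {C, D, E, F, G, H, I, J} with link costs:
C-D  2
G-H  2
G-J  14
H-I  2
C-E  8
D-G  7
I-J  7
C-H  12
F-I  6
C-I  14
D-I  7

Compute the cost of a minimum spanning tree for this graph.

34

Kruskal's algorithm — process edges by increasing weight (ties by edge label):
C-D (2): add — endpoints in different components.
G-H (2): add — endpoints in different components.
H-I (2): add — endpoints in different components.
F-I (6): add — endpoints in different components.
D-G (7): add — endpoints in different components.
D-I (7): skip — D and I already connected.
I-J (7): add — endpoints in different components.
C-E (8): add — endpoints in different components.
MST edges: C-D, G-H, H-I, F-I, D-G, I-J, C-E; total weight 2+2+2+6+7+7+8 = 34.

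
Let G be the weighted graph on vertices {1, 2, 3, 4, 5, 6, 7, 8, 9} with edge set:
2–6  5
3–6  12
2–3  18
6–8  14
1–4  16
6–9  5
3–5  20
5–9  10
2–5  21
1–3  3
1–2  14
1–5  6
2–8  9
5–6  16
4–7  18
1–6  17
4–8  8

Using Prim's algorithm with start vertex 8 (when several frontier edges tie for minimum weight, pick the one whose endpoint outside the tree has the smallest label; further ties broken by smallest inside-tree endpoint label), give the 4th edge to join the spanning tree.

6-9

Grow the tree from 8 using Prim:
Step 1: cheapest edge leaving the tree is 4–8 (8); add 4.
Step 2: cheapest edge leaving the tree is 2–8 (9); add 2.
Step 3: cheapest edge leaving the tree is 2–6 (5); add 6.
Step 4: cheapest edge leaving the tree is 6–9 (5); add 9.
Step 5: cheapest edge leaving the tree is 5–9 (10); add 5.
Step 6: cheapest edge leaving the tree is 1–5 (6); add 1.
Step 7: cheapest edge leaving the tree is 1–3 (3); add 3.
Step 8: cheapest edge leaving the tree is 4–7 (18); add 7.
The 4th edge added is 6–9.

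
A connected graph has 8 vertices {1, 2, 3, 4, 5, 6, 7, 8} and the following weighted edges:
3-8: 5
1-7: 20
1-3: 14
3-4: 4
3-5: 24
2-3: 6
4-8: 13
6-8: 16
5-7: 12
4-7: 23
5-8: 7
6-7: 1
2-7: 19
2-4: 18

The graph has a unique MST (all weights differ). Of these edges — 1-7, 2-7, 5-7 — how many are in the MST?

1

Kruskal: consider edges lightest-first.
6-7 (1): add — endpoints in different components.
3-4 (4): add — endpoints in different components.
3-8 (5): add — endpoints in different components.
2-3 (6): add — endpoints in different components.
5-8 (7): add — endpoints in different components.
5-7 (12): add — endpoints in different components.
4-8 (13): skip — 4 and 8 already connected.
1-3 (14): add — endpoints in different components.
MST edge set: {6-7, 3-4, 3-8, 2-3, 5-8, 5-7, 1-3}.
Of the listed edges, {5-7} are in the MST → 1.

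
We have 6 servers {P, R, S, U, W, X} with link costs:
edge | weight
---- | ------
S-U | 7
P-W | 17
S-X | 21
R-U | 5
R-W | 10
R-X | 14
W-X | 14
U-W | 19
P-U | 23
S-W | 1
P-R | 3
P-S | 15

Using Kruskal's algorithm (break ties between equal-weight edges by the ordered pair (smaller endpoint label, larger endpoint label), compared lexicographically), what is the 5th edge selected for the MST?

Kruskal's algorithm — process edges by increasing weight (ties by edge label):
S-W (1): add. Components now {U} {X} {R} {P} {S,W}
P-R (3): add. Components now {U} {X} {P,R} {S,W}
R-U (5): add. Components now {P,R,U} {X} {S,W}
S-U (7): add. Components now {P,R,S,U,W} {X}
R-W (10): skip — R and W already connected.
R-X (14): add. Components now {P,R,S,U,W,X}
The 5th edge added is R-X.

R-X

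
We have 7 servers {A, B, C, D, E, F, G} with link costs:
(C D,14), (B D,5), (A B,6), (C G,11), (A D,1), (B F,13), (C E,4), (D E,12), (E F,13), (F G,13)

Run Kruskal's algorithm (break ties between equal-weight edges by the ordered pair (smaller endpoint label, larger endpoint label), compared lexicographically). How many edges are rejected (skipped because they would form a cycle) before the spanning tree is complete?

1

Sort edges by weight, then run Kruskal:
A D (1): add — endpoints in different components.
C E (4): add — endpoints in different components.
B D (5): add — endpoints in different components.
A B (6): skip — A and B already connected.
C G (11): add — endpoints in different components.
D E (12): add — endpoints in different components.
B F (13): add — endpoints in different components.
Edges rejected before the tree was complete: 1.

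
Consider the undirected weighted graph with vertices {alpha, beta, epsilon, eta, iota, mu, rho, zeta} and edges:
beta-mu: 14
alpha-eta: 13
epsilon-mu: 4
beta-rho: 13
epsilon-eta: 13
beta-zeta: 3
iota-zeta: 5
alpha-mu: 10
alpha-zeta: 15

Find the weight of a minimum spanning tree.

62

Kruskal: consider edges lightest-first.
beta-zeta (3): add — endpoints in different components.
epsilon-mu (4): add — endpoints in different components.
iota-zeta (5): add — endpoints in different components.
alpha-mu (10): add — endpoints in different components.
alpha-eta (13): add — endpoints in different components.
beta-rho (13): add — endpoints in different components.
epsilon-eta (13): skip — eta and epsilon already connected.
beta-mu (14): add — endpoints in different components.
MST edges: beta-zeta, epsilon-mu, iota-zeta, alpha-mu, alpha-eta, beta-rho, beta-mu; total weight 3+4+5+10+13+13+14 = 62.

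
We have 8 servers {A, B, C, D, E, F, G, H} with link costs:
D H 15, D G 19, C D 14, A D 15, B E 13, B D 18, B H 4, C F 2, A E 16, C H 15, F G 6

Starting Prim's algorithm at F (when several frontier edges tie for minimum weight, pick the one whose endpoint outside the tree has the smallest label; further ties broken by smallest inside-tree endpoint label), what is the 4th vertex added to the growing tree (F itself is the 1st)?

D

Grow the tree from F using Prim:
Step 1: cheapest edge leaving the tree is C F (2); add C.
Step 2: cheapest edge leaving the tree is F G (6); add G.
Step 3: cheapest edge leaving the tree is C D (14); add D.
Step 4: cheapest edge leaving the tree is A D (15); add A.
Step 5: cheapest edge leaving the tree is C H (15); add H.
Step 6: cheapest edge leaving the tree is B H (4); add B.
Step 7: cheapest edge leaving the tree is B E (13); add E.
Vertex order: F, C, G, D, A, H, B, E. The 4th vertex is D.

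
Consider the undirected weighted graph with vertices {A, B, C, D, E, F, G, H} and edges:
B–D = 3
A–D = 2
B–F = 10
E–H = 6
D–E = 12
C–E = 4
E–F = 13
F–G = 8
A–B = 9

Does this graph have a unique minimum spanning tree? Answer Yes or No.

Sort edges by weight, then run Kruskal:
A–D (2): add — endpoints in different components.
B–D (3): add — endpoints in different components.
C–E (4): add — endpoints in different components.
E–H (6): add — endpoints in different components.
F–G (8): add — endpoints in different components.
A–B (9): skip — A and B already connected.
B–F (10): add — endpoints in different components.
D–E (12): add — endpoints in different components.
Every non-tree edge has weight strictly greater than the heaviest edge on the tree path between its endpoints, so the MST is unique.

Yes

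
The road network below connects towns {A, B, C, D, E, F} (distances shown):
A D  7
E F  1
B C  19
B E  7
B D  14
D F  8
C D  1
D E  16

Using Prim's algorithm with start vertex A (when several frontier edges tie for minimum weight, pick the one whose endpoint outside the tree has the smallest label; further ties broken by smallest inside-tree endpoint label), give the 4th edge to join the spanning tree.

Grow the tree from A using Prim:
Step 1: cheapest edge leaving the tree is A D (7); add D.
Step 2: cheapest edge leaving the tree is C D (1); add C.
Step 3: cheapest edge leaving the tree is D F (8); add F.
Step 4: cheapest edge leaving the tree is E F (1); add E.
Step 5: cheapest edge leaving the tree is B E (7); add B.
The 4th edge added is E F.

E-F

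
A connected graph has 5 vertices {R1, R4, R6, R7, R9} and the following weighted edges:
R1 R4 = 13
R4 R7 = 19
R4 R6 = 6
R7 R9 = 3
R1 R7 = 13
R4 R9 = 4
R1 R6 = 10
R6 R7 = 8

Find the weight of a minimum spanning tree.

Kruskal's algorithm — process edges by increasing weight (ties by edge label):
R7 R9 (3): add. Components now {R4} {R7,R9} {R1} {R6}
R4 R9 (4): add. Components now {R4,R7,R9} {R1} {R6}
R4 R6 (6): add. Components now {R4,R6,R7,R9} {R1}
R6 R7 (8): skip — R7 and R6 already connected.
R1 R6 (10): add. Components now {R1,R4,R6,R7,R9}
MST edges: R7 R9, R4 R9, R4 R6, R1 R6; total weight 3+4+6+10 = 23.

23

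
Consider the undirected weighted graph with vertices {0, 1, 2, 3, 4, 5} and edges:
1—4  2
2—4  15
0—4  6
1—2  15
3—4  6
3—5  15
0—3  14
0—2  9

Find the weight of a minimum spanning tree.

38

Kruskal: consider edges lightest-first.
1—4 (2): add — endpoints in different components.
0—4 (6): add — endpoints in different components.
3—4 (6): add — endpoints in different components.
0—2 (9): add — endpoints in different components.
0—3 (14): skip — 0 and 3 already connected.
1—2 (15): skip — 1 and 2 already connected.
2—4 (15): skip — 2 and 4 already connected.
3—5 (15): add — endpoints in different components.
MST edges: 1—4, 0—4, 3—4, 0—2, 3—5; total weight 2+6+6+9+15 = 38.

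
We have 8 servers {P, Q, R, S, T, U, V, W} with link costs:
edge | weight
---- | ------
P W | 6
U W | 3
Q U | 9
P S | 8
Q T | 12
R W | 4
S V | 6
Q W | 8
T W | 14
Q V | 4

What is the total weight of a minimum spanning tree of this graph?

Sort edges by weight, then run Kruskal:
U W (3): add — endpoints in different components.
Q V (4): add — endpoints in different components.
R W (4): add — endpoints in different components.
P W (6): add — endpoints in different components.
S V (6): add — endpoints in different components.
P S (8): add — endpoints in different components.
Q W (8): skip — W and Q already connected.
Q U (9): skip — U and Q already connected.
Q T (12): add — endpoints in different components.
MST edges: U W, Q V, R W, P W, S V, P S, Q T; total weight 3+4+4+6+6+8+12 = 43.

43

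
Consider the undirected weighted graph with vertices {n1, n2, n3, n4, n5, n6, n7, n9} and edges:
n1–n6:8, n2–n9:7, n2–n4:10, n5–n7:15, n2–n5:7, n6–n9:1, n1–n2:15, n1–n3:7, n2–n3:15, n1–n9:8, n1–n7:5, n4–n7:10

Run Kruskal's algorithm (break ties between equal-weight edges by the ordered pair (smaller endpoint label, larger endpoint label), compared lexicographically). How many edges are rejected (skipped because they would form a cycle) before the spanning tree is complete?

Sort edges by weight, then run Kruskal:
n6–n9 (1): add — endpoints in different components.
n1–n7 (5): add — endpoints in different components.
n1–n3 (7): add — endpoints in different components.
n2–n5 (7): add — endpoints in different components.
n2–n9 (7): add — endpoints in different components.
n1–n6 (8): add — endpoints in different components.
n1–n9 (8): skip — n1 and n9 already connected.
n2–n4 (10): add — endpoints in different components.
Edges rejected before the tree was complete: 1.

1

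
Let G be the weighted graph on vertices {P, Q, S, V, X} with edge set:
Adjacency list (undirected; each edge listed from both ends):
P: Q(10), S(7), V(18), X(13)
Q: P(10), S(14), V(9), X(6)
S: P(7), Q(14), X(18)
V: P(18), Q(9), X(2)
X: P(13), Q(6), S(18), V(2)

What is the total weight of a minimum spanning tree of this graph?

Kruskal: consider edges lightest-first.
V–X (2): add. Components now {V,X} {Q} {S} {P}
Q–X (6): add. Components now {Q,V,X} {S} {P}
P–S (7): add. Components now {Q,V,X} {P,S}
Q–V (9): skip — Q and V already connected.
P–Q (10): add. Components now {P,Q,S,V,X}
MST edges: V–X, Q–X, P–S, P–Q; total weight 2+6+7+10 = 25.

25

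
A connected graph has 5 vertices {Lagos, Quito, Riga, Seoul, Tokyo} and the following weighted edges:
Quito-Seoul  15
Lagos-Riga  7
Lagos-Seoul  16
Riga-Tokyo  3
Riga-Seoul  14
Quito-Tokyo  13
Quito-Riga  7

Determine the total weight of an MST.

31

Kruskal: consider edges lightest-first.
Riga-Tokyo (3): add. Components now {Lagos} {Riga,Tokyo} {Quito} {Seoul}
Lagos-Riga (7): add. Components now {Lagos,Riga,Tokyo} {Quito} {Seoul}
Quito-Riga (7): add. Components now {Lagos,Quito,Riga,Tokyo} {Seoul}
Quito-Tokyo (13): skip — Tokyo and Quito already connected.
Riga-Seoul (14): add. Components now {Lagos,Quito,Riga,Seoul,Tokyo}
MST edges: Riga-Tokyo, Lagos-Riga, Quito-Riga, Riga-Seoul; total weight 3+7+7+14 = 31.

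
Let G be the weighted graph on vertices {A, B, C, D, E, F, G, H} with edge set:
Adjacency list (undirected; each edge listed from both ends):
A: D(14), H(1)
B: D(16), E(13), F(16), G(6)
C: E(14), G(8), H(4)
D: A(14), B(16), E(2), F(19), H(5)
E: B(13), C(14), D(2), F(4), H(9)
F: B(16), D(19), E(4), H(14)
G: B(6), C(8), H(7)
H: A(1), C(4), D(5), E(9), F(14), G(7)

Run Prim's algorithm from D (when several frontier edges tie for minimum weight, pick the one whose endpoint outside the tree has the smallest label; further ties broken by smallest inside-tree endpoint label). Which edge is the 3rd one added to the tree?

Prim's algorithm from D:
Step 1: cheapest edge leaving the tree is D—E (2); add E.
Step 2: cheapest edge leaving the tree is E—F (4); add F.
Step 3: cheapest edge leaving the tree is D—H (5); add H.
Step 4: cheapest edge leaving the tree is A—H (1); add A.
Step 5: cheapest edge leaving the tree is C—H (4); add C.
Step 6: cheapest edge leaving the tree is G—H (7); add G.
Step 7: cheapest edge leaving the tree is B—G (6); add B.
The 3rd edge added is D—H.

D-H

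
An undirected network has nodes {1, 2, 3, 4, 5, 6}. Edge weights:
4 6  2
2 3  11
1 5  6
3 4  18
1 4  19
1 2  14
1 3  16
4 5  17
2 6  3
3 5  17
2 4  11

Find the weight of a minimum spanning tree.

36

Kruskal: consider edges lightest-first.
4 6 (2): add — endpoints in different components.
2 6 (3): add — endpoints in different components.
1 5 (6): add — endpoints in different components.
2 3 (11): add — endpoints in different components.
2 4 (11): skip — 2 and 4 already connected.
1 2 (14): add — endpoints in different components.
MST edges: 4 6, 2 6, 1 5, 2 3, 1 2; total weight 2+3+6+11+14 = 36.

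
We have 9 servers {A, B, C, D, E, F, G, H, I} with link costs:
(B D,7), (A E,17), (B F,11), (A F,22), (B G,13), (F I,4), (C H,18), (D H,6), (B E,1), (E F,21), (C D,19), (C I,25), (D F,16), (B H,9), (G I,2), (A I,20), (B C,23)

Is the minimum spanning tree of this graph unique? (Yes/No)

Kruskal's algorithm — process edges by increasing weight (ties by edge label):
B E (1): add — endpoints in different components.
G I (2): add — endpoints in different components.
F I (4): add — endpoints in different components.
D H (6): add — endpoints in different components.
B D (7): add — endpoints in different components.
B H (9): skip — B and H already connected.
B F (11): add — endpoints in different components.
B G (13): skip — B and G already connected.
D F (16): skip — D and F already connected.
A E (17): add — endpoints in different components.
C H (18): add — endpoints in different components.
Every non-tree edge has weight strictly greater than the heaviest edge on the tree path between its endpoints, so the MST is unique.

Yes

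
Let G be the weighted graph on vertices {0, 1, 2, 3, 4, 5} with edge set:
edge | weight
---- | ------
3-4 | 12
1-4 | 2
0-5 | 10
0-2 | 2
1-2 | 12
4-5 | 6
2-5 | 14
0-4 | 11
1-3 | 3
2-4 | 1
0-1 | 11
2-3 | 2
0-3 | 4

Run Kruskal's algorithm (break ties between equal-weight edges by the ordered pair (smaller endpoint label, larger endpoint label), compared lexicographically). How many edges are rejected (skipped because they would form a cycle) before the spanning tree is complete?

Kruskal's algorithm — process edges by increasing weight (ties by edge label):
2-4 (1): add — endpoints in different components.
0-2 (2): add — endpoints in different components.
1-4 (2): add — endpoints in different components.
2-3 (2): add — endpoints in different components.
1-3 (3): skip — 1 and 3 already connected.
0-3 (4): skip — 0 and 3 already connected.
4-5 (6): add — endpoints in different components.
Edges rejected before the tree was complete: 2.

2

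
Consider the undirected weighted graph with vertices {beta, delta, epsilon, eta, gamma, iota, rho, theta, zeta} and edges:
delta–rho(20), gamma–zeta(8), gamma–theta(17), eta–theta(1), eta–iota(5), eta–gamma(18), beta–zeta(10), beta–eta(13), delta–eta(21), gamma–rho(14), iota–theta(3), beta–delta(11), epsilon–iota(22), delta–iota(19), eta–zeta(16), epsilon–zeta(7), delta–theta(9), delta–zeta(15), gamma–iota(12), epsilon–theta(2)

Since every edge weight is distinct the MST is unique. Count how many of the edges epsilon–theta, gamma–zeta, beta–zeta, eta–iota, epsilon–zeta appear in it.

4

Sort edges by weight, then run Kruskal:
eta–theta (1): add — endpoints in different components.
epsilon–theta (2): add — endpoints in different components.
iota–theta (3): add — endpoints in different components.
eta–iota (5): skip — eta and iota already connected.
epsilon–zeta (7): add — endpoints in different components.
gamma–zeta (8): add — endpoints in different components.
delta–theta (9): add — endpoints in different components.
beta–zeta (10): add — endpoints in different components.
beta–delta (11): skip — delta and beta already connected.
gamma–iota (12): skip — gamma and iota already connected.
beta–eta (13): skip — eta and beta already connected.
gamma–rho (14): add — endpoints in different components.
MST edge set: {eta–theta, epsilon–theta, iota–theta, epsilon–zeta, gamma–zeta, delta–theta, beta–zeta, gamma–rho}.
Of the listed edges, {epsilon–theta, gamma–zeta, beta–zeta, epsilon–zeta} are in the MST → 4.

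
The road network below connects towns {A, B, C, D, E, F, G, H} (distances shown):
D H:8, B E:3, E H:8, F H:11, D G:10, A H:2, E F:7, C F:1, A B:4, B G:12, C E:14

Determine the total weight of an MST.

35

Kruskal's algorithm — process edges by increasing weight (ties by edge label):
C F (1): add — endpoints in different components.
A H (2): add — endpoints in different components.
B E (3): add — endpoints in different components.
A B (4): add — endpoints in different components.
E F (7): add — endpoints in different components.
D H (8): add — endpoints in different components.
E H (8): skip — E and H already connected.
D G (10): add — endpoints in different components.
MST edges: C F, A H, B E, A B, E F, D H, D G; total weight 1+2+3+4+7+8+10 = 35.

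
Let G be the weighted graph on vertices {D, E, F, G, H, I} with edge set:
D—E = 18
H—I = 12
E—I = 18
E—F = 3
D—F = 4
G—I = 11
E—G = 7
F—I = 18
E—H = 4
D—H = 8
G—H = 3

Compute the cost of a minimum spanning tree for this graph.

25

Sort edges by weight, then run Kruskal:
E—F (3): add — endpoints in different components.
G—H (3): add — endpoints in different components.
D—F (4): add — endpoints in different components.
E—H (4): add — endpoints in different components.
E—G (7): skip — E and G already connected.
D—H (8): skip — D and H already connected.
G—I (11): add — endpoints in different components.
MST edges: E—F, G—H, D—F, E—H, G—I; total weight 3+3+4+4+11 = 25.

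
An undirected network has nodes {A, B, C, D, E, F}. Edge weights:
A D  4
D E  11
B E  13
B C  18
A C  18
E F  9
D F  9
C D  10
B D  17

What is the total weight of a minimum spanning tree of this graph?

45

Sort edges by weight, then run Kruskal:
A D (4): add — endpoints in different components.
D F (9): add — endpoints in different components.
E F (9): add — endpoints in different components.
C D (10): add — endpoints in different components.
D E (11): skip — D and E already connected.
B E (13): add — endpoints in different components.
MST edges: A D, D F, E F, C D, B E; total weight 4+9+9+10+13 = 45.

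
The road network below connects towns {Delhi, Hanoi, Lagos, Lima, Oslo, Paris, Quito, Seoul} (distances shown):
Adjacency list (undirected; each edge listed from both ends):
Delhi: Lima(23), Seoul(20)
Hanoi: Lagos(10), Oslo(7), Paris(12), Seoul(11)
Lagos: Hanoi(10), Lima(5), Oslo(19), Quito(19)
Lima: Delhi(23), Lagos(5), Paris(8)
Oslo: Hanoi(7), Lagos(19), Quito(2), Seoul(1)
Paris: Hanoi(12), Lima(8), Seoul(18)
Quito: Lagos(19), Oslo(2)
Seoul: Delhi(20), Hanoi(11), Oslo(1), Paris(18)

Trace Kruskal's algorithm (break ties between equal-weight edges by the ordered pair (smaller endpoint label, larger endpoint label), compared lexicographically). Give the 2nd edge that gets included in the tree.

Sort edges by weight, then run Kruskal:
Oslo-Seoul (1): add — endpoints in different components.
Oslo-Quito (2): add — endpoints in different components.
Lagos-Lima (5): add — endpoints in different components.
Hanoi-Oslo (7): add — endpoints in different components.
Lima-Paris (8): add — endpoints in different components.
Hanoi-Lagos (10): add — endpoints in different components.
Hanoi-Seoul (11): skip — Hanoi and Seoul already connected.
Hanoi-Paris (12): skip — Paris and Hanoi already connected.
Paris-Seoul (18): skip — Paris and Seoul already connected.
Lagos-Oslo (19): skip — Lagos and Oslo already connected.
Lagos-Quito (19): skip — Lagos and Quito already connected.
Delhi-Seoul (20): add — endpoints in different components.
The 2nd edge added is Oslo-Quito.

Oslo-Quito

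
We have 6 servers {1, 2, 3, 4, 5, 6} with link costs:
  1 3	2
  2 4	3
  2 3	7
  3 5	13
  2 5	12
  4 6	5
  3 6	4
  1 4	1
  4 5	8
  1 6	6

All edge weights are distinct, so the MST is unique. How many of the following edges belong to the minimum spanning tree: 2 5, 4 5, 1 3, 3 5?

Sort edges by weight, then run Kruskal:
1 4 (1): add — endpoints in different components.
1 3 (2): add — endpoints in different components.
2 4 (3): add — endpoints in different components.
3 6 (4): add — endpoints in different components.
4 6 (5): skip — 4 and 6 already connected.
1 6 (6): skip — 1 and 6 already connected.
2 3 (7): skip — 2 and 3 already connected.
4 5 (8): add — endpoints in different components.
MST edge set: {1 4, 1 3, 2 4, 3 6, 4 5}.
Of the listed edges, {4 5, 1 3} are in the MST → 2.

2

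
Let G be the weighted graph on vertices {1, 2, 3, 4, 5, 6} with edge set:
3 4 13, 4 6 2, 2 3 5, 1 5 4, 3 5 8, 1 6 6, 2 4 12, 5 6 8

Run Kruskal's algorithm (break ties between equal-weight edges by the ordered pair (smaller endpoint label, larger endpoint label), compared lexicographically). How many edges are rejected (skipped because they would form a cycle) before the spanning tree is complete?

Kruskal's algorithm — process edges by increasing weight (ties by edge label):
4 6 (2): add — endpoints in different components.
1 5 (4): add — endpoints in different components.
2 3 (5): add — endpoints in different components.
1 6 (6): add — endpoints in different components.
3 5 (8): add — endpoints in different components.
Edges rejected before the tree was complete: 0.

0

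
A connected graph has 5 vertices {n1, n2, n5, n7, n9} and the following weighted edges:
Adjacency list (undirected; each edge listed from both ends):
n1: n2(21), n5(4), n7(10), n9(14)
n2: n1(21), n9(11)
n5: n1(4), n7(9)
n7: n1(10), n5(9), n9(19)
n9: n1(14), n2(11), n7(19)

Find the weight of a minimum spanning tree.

Kruskal: consider edges lightest-first.
n1-n5 (4): add. Components now {n2} {n7} {n1,n5} {n9}
n5-n7 (9): add. Components now {n2} {n1,n5,n7} {n9}
n1-n7 (10): skip — n7 and n1 already connected.
n2-n9 (11): add. Components now {n2,n9} {n1,n5,n7}
n1-n9 (14): add. Components now {n1,n2,n5,n7,n9}
MST edges: n1-n5, n5-n7, n2-n9, n1-n9; total weight 4+9+11+14 = 38.

38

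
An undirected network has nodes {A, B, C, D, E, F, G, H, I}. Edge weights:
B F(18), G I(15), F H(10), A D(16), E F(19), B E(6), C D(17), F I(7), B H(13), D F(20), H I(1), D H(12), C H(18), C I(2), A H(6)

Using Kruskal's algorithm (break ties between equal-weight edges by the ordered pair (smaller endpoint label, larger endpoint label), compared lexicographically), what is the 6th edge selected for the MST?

D-H

Kruskal's algorithm — process edges by increasing weight (ties by edge label):
H I (1): add — endpoints in different components.
C I (2): add — endpoints in different components.
A H (6): add — endpoints in different components.
B E (6): add — endpoints in different components.
F I (7): add — endpoints in different components.
F H (10): skip — F and H already connected.
D H (12): add — endpoints in different components.
B H (13): add — endpoints in different components.
G I (15): add — endpoints in different components.
The 6th edge added is D H.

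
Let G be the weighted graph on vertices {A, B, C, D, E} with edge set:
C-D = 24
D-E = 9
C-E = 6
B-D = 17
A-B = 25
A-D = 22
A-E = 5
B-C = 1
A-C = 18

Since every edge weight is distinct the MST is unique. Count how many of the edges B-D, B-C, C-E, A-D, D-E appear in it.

Sort edges by weight, then run Kruskal:
B-C (1): add — endpoints in different components.
A-E (5): add — endpoints in different components.
C-E (6): add — endpoints in different components.
D-E (9): add — endpoints in different components.
MST edge set: {B-C, A-E, C-E, D-E}.
Of the listed edges, {B-C, C-E, D-E} are in the MST → 3.

3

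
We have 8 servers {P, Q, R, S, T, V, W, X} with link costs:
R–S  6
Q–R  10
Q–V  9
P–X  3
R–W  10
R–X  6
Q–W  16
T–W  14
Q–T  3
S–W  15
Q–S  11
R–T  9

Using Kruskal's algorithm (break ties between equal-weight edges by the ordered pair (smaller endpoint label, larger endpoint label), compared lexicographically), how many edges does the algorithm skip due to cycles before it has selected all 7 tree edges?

1

Kruskal's algorithm — process edges by increasing weight (ties by edge label):
P–X (3): add — endpoints in different components.
Q–T (3): add — endpoints in different components.
R–S (6): add — endpoints in different components.
R–X (6): add — endpoints in different components.
Q–V (9): add — endpoints in different components.
R–T (9): add — endpoints in different components.
Q–R (10): skip — R and Q already connected.
R–W (10): add — endpoints in different components.
Edges rejected before the tree was complete: 1.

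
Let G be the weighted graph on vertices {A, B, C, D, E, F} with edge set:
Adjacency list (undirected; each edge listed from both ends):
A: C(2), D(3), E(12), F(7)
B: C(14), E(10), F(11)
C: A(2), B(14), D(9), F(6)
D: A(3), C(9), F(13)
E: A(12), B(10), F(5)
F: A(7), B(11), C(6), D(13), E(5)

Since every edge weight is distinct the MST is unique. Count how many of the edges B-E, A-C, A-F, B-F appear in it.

2

Kruskal: consider edges lightest-first.
A-C (2): add. Components now {A,C} {B} {D} {E} {F}
A-D (3): add. Components now {A,C,D} {B} {E} {F}
E-F (5): add. Components now {A,C,D} {B} {E,F}
C-F (6): add. Components now {A,C,D,E,F} {B}
A-F (7): skip — A and F already connected.
C-D (9): skip — C and D already connected.
B-E (10): add. Components now {A,B,C,D,E,F}
MST edge set: {A-C, A-D, E-F, C-F, B-E}.
Of the listed edges, {B-E, A-C} are in the MST → 2.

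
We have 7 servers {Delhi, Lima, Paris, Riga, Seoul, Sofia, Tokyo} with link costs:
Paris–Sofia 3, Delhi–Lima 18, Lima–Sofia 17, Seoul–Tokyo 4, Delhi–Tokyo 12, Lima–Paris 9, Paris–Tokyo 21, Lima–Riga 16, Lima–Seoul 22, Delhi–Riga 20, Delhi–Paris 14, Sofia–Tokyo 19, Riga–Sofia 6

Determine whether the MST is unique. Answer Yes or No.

Kruskal: consider edges lightest-first.
Paris–Sofia (3): add. Components now {Riga} {Lima} {Seoul} {Paris,Sofia} {Delhi} {Tokyo}
Seoul–Tokyo (4): add. Components now {Riga} {Lima} {Seoul,Tokyo} {Paris,Sofia} {Delhi}
Riga–Sofia (6): add. Components now {Paris,Riga,Sofia} {Lima} {Seoul,Tokyo} {Delhi}
Lima–Paris (9): add. Components now {Lima,Paris,Riga,Sofia} {Seoul,Tokyo} {Delhi}
Delhi–Tokyo (12): add. Components now {Lima,Paris,Riga,Sofia} {Delhi,Seoul,Tokyo}
Delhi–Paris (14): add. Components now {Delhi,Lima,Paris,Riga,Seoul,Sofia,Tokyo}
Every non-tree edge has weight strictly greater than the heaviest edge on the tree path between its endpoints, so the MST is unique.

Yes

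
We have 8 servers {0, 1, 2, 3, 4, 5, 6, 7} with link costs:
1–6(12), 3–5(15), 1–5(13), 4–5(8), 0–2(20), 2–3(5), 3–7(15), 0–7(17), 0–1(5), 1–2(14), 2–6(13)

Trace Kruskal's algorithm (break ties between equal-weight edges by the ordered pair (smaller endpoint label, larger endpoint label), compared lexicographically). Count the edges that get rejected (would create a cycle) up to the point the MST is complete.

Kruskal: consider edges lightest-first.
0–1 (5): add — endpoints in different components.
2–3 (5): add — endpoints in different components.
4–5 (8): add — endpoints in different components.
1–6 (12): add — endpoints in different components.
1–5 (13): add — endpoints in different components.
2–6 (13): add — endpoints in different components.
1–2 (14): skip — 1 and 2 already connected.
3–5 (15): skip — 3 and 5 already connected.
3–7 (15): add — endpoints in different components.
Edges rejected before the tree was complete: 2.

2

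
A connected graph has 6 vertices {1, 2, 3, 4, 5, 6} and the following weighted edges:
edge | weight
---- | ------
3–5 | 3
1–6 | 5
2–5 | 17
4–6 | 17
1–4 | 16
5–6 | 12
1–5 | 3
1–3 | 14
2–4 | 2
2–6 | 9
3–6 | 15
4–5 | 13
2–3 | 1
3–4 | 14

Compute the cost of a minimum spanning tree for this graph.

Prim's algorithm from 4:
Step 1: cheapest edge leaving the tree is 2–4 (2); add 2.
Step 2: cheapest edge leaving the tree is 2–3 (1); add 3.
Step 3: cheapest edge leaving the tree is 3–5 (3); add 5.
Step 4: cheapest edge leaving the tree is 1–5 (3); add 1.
Step 5: cheapest edge leaving the tree is 1–6 (5); add 6.
MST edges: 2–4, 2–3, 3–5, 1–5, 1–6; total weight 2+1+3+3+5 = 14.

14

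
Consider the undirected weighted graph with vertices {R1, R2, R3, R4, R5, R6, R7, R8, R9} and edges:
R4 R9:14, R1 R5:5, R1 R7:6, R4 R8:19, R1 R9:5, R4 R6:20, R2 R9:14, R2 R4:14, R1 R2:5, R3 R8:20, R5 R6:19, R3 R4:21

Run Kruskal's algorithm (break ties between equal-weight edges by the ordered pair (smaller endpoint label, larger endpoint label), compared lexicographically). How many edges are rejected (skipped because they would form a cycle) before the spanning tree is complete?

2

Kruskal: consider edges lightest-first.
R1 R2 (5): add — endpoints in different components.
R1 R5 (5): add — endpoints in different components.
R1 R9 (5): add — endpoints in different components.
R1 R7 (6): add — endpoints in different components.
R2 R4 (14): add — endpoints in different components.
R2 R9 (14): skip — R9 and R2 already connected.
R4 R9 (14): skip — R4 and R9 already connected.
R4 R8 (19): add — endpoints in different components.
R5 R6 (19): add — endpoints in different components.
R3 R8 (20): add — endpoints in different components.
Edges rejected before the tree was complete: 2.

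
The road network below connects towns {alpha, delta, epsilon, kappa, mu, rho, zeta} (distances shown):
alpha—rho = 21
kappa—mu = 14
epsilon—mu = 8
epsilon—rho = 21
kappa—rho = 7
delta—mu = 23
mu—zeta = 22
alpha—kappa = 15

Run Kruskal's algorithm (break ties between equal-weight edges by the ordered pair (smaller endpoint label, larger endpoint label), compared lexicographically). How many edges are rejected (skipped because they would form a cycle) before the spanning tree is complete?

Sort edges by weight, then run Kruskal:
kappa—rho (7): add. Components now {delta} {kappa,rho} {zeta} {alpha} {epsilon} {mu}
epsilon—mu (8): add. Components now {delta} {kappa,rho} {zeta} {alpha} {epsilon,mu}
kappa—mu (14): add. Components now {delta} {epsilon,kappa,mu,rho} {zeta} {alpha}
alpha—kappa (15): add. Components now {delta} {alpha,epsilon,kappa,mu,rho} {zeta}
alpha—rho (21): skip — rho and alpha already connected.
epsilon—rho (21): skip — rho and epsilon already connected.
mu—zeta (22): add. Components now {delta} {alpha,epsilon,kappa,mu,rho,zeta}
delta—mu (23): add. Components now {alpha,delta,epsilon,kappa,mu,rho,zeta}
Edges rejected before the tree was complete: 2.

2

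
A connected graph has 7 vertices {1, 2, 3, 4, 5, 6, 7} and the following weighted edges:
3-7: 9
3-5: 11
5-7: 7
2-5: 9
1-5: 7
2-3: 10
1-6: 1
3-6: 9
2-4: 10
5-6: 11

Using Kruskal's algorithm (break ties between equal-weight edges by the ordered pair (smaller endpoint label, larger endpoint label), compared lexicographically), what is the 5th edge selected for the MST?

3-6

Sort edges by weight, then run Kruskal:
1-6 (1): add. Components now {1,6} {2} {3} {4} {5} {7}
1-5 (7): add. Components now {1,5,6} {2} {3} {4} {7}
5-7 (7): add. Components now {1,5,6,7} {2} {3} {4}
2-5 (9): add. Components now {1,2,5,6,7} {3} {4}
3-6 (9): add. Components now {1,2,3,5,6,7} {4}
3-7 (9): skip — 3 and 7 already connected.
2-3 (10): skip — 2 and 3 already connected.
2-4 (10): add. Components now {1,2,3,4,5,6,7}
The 5th edge added is 3-6.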